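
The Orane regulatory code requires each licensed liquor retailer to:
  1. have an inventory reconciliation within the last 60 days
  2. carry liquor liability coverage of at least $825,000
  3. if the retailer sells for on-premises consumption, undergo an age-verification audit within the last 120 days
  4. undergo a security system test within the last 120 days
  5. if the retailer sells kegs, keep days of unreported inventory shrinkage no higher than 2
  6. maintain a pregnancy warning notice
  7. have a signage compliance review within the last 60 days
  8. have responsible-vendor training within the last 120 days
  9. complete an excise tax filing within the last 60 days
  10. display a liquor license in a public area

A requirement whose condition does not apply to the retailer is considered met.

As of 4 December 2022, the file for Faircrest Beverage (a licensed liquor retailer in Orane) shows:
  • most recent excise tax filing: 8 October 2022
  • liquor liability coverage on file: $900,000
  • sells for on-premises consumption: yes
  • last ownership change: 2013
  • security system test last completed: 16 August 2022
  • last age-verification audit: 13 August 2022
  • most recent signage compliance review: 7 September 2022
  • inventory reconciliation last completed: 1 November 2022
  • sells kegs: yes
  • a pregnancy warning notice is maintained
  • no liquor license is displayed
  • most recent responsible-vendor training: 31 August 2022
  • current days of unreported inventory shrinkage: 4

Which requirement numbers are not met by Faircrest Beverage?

5, 7, 10

1. inventory reconciliation 33 days ago vs limit 60 → met
2. liquor liability coverage $900,000 ≥ $825,000 → met
3. condition 'sells for on-premises consumption' holds; age-verification audit 113 days ago vs limit 120 → met
4. security system test 110 days ago vs limit 120 → met
5. condition 'sells kegs' holds; days of unreported inventory shrinkage 4 > 2 → not met
6. pregnancy warning notice present → met
7. signage compliance review 88 days ago vs limit 60 → not met
8. responsible-vendor training 95 days ago vs limit 120 → met
9. excise tax filing 57 days ago vs limit 60 → met
10. liquor license absent → not met
Not met: 5, 7, 10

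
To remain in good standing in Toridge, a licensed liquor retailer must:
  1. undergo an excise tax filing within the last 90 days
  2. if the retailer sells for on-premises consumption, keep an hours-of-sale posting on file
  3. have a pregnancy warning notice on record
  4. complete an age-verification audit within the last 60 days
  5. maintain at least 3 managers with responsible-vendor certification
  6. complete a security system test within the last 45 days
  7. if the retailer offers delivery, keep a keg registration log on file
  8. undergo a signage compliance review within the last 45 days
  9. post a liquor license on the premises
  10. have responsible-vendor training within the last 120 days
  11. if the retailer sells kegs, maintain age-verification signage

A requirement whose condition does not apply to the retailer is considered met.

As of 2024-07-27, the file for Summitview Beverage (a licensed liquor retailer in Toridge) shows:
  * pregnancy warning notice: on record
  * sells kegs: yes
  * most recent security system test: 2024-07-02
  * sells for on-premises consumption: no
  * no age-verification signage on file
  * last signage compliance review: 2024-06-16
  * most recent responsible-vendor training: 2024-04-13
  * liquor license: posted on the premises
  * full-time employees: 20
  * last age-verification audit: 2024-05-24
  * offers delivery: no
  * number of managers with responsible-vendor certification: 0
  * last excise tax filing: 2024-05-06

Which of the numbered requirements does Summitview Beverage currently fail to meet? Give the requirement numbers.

1. excise tax filing 82 days ago vs limit 90 → met
2. condition 'sells for on-premises consumption' does not hold → requirement n/a → met
3. pregnancy warning notice present → met
4. age-verification audit 64 days ago vs limit 60 → not met
5. managers with responsible-vendor certification 0 < 3 → not met
6. security system test 25 days ago vs limit 45 → met
7. condition 'offers delivery' does not hold → requirement n/a → met
8. signage compliance review 41 days ago vs limit 45 → met
9. liquor license present → met
10. responsible-vendor training 105 days ago vs limit 120 → met
11. condition 'sells kegs' holds; age-verification signage absent → not met
Not met: 4, 5, 11

4, 5, 11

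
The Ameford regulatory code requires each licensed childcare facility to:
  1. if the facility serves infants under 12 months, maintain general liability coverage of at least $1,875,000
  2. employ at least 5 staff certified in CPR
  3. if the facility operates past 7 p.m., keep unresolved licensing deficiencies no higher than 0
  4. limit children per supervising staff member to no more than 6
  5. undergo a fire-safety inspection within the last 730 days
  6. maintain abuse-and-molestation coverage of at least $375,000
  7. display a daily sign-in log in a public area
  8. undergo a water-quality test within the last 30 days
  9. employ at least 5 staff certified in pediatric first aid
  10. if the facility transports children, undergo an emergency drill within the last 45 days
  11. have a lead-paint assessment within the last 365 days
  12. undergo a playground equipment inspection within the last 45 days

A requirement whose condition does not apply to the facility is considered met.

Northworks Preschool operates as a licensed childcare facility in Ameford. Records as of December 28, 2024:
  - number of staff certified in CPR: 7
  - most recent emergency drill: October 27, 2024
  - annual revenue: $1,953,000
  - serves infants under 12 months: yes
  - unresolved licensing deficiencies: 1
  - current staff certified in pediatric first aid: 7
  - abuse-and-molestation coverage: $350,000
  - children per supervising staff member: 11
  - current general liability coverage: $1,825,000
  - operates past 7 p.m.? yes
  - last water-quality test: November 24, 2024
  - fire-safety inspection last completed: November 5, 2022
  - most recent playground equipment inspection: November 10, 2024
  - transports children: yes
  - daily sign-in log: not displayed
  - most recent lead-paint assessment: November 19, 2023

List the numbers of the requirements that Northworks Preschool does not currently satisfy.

1, 3, 4, 5, 6, 7, 8, 10, 11, 12

1. condition 'serves infants under 12 months' holds; general liability coverage $1,825,000 < $1,875,000 → not met
2. staff certified in CPR 7 ≥ 5 → met
3. condition 'operates past 7 p.m.' holds; unresolved licensing deficiencies 1 > 0 → not met
4. children per supervising staff member 11 > 6 → not met
5. fire-safety inspection 784 days ago vs limit 730 → not met
6. abuse-and-molestation coverage $350,000 < $375,000 → not met
7. daily sign-in log absent → not met
8. water-quality test 34 days ago vs limit 30 → not met
9. staff certified in pediatric first aid 7 ≥ 5 → met
10. condition 'transports children' holds; emergency drill 62 days ago vs limit 45 → not met
11. lead-paint assessment 405 days ago vs limit 365 → not met
12. playground equipment inspection 48 days ago vs limit 45 → not met
Not met: 1, 3, 4, 5, 6, 7, 8, 10, 11, 12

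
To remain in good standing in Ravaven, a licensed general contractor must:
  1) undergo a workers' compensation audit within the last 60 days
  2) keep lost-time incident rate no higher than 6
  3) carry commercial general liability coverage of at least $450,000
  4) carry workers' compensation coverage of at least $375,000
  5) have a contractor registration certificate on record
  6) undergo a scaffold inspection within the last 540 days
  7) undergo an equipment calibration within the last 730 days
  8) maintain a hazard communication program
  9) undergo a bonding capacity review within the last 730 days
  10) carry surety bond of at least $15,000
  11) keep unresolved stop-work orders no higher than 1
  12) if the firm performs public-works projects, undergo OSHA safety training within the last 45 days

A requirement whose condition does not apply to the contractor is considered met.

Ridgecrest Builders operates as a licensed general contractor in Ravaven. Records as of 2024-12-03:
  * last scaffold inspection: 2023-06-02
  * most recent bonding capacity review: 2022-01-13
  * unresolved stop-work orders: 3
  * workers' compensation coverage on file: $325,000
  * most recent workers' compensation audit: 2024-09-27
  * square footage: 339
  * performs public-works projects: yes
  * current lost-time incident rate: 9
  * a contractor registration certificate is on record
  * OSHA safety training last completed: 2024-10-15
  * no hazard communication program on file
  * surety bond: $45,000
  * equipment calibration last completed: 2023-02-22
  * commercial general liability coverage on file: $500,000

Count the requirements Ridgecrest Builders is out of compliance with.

8

1. workers' compensation audit 67 days ago vs limit 60 → not met
2. lost-time incident rate 9 > 6 → not met
3. commercial general liability coverage $500,000 ≥ $450,000 → met
4. workers' compensation coverage $325,000 < $375,000 → not met
5. contractor registration certificate present → met
6. scaffold inspection 550 days ago vs limit 540 → not met
7. equipment calibration 650 days ago vs limit 730 → met
8. hazard communication program absent → not met
9. bonding capacity review 1055 days ago vs limit 730 → not met
10. surety bond $45,000 ≥ $15,000 → met
11. unresolved stop-work orders 3 > 1 → not met
12. condition 'performs public-works projects' holds; OSHA safety training 49 days ago vs limit 45 → not met
Not met: 8 of 12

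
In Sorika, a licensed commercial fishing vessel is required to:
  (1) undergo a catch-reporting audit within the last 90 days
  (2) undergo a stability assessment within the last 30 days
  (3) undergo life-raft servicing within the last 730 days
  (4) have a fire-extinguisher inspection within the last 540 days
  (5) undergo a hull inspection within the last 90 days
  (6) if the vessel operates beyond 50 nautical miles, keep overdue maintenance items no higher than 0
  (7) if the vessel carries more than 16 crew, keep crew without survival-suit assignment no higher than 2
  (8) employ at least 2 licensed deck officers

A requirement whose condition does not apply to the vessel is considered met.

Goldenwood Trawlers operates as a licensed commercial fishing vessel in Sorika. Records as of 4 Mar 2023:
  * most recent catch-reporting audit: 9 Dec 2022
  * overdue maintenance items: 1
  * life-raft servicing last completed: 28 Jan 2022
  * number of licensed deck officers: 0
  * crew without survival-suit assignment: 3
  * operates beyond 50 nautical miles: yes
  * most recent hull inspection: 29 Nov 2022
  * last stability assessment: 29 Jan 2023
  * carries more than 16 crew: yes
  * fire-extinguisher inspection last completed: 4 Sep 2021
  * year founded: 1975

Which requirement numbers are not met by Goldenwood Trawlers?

1. catch-reporting audit 85 days ago vs limit 90 → met
2. stability assessment 34 days ago vs limit 30 → not met
3. life-raft servicing 400 days ago vs limit 730 → met
4. fire-extinguisher inspection 546 days ago vs limit 540 → not met
5. hull inspection 95 days ago vs limit 90 → not met
6. condition 'operates beyond 50 nautical miles' holds; overdue maintenance items 1 > 0 → not met
7. condition 'carries more than 16 crew' holds; crew without survival-suit assignment 3 > 2 → not met
8. licensed deck officers 0 < 2 → not met
Not met: 2, 4, 5, 6, 7, 8

2, 4, 5, 6, 7, 8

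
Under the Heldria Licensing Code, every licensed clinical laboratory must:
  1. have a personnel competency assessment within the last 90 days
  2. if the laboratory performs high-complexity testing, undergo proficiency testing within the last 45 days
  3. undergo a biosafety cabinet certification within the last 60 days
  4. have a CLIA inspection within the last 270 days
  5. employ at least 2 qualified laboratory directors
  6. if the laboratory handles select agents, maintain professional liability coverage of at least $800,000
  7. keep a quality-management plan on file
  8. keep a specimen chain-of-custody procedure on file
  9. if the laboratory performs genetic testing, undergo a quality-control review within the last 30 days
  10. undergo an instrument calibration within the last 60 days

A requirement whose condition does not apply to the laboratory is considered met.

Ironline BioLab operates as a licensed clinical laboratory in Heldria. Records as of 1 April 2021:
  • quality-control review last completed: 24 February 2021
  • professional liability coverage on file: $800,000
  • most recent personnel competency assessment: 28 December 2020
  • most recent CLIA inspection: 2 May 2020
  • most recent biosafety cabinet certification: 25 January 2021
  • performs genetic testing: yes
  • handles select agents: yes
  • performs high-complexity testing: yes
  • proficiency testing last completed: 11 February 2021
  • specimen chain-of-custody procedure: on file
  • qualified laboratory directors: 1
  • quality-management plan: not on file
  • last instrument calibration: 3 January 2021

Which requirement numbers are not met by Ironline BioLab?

1, 2, 3, 4, 5, 7, 9, 10

1. personnel competency assessment 94 days ago vs limit 90 → not met
2. condition 'performs high-complexity testing' holds; proficiency testing 49 days ago vs limit 45 → not met
3. biosafety cabinet certification 66 days ago vs limit 60 → not met
4. CLIA inspection 334 days ago vs limit 270 → not met
5. qualified laboratory directors 1 < 2 → not met
6. condition 'handles select agents' holds; professional liability coverage $800,000 ≥ $800,000 → met
7. quality-management plan absent → not met
8. specimen chain-of-custody procedure present → met
9. condition 'performs genetic testing' holds; quality-control review 36 days ago vs limit 30 → not met
10. instrument calibration 88 days ago vs limit 60 → not met
Not met: 1, 2, 3, 4, 5, 7, 9, 10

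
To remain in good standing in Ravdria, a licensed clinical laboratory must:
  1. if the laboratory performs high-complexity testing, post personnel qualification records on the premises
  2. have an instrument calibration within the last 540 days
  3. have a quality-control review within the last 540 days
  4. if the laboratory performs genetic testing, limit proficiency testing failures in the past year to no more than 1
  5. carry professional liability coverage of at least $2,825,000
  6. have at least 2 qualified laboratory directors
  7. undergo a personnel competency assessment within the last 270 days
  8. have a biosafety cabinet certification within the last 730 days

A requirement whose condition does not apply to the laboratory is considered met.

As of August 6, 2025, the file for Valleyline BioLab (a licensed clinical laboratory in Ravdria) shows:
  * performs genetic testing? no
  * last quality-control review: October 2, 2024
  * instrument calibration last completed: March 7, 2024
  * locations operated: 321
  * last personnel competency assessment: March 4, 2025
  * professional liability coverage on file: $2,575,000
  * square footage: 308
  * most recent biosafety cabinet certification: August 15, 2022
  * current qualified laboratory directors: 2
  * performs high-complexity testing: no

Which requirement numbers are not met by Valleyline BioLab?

1. condition 'performs high-complexity testing' does not hold → requirement n/a → met
2. instrument calibration 517 days ago vs limit 540 → met
3. quality-control review 308 days ago vs limit 540 → met
4. condition 'performs genetic testing' does not hold → requirement n/a → met
5. professional liability coverage $2,575,000 < $2,825,000 → not met
6. qualified laboratory directors 2 ≥ 2 → met
7. personnel competency assessment 155 days ago vs limit 270 → met
8. biosafety cabinet certification 1087 days ago vs limit 730 → not met
Not met: 5, 8

5, 8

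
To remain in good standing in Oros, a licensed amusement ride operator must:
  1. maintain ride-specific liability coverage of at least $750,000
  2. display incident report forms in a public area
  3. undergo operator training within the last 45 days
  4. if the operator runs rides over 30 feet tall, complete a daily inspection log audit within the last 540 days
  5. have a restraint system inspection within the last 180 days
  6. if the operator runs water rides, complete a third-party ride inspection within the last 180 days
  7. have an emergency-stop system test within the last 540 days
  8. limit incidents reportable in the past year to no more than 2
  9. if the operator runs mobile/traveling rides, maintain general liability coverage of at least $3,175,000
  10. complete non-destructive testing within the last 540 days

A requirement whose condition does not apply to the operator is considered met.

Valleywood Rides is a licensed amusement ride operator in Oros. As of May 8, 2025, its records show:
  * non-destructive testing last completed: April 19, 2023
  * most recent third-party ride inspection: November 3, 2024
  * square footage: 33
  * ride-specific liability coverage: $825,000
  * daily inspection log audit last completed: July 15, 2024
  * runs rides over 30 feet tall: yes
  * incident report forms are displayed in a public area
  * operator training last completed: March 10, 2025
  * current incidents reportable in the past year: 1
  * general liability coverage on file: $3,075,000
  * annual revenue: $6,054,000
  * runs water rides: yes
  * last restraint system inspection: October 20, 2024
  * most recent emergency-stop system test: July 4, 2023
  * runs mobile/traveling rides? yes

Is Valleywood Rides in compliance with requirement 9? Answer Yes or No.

No

9. condition 'runs mobile/traveling rides' holds; general liability coverage $3,075,000 < $3,175,000 → not met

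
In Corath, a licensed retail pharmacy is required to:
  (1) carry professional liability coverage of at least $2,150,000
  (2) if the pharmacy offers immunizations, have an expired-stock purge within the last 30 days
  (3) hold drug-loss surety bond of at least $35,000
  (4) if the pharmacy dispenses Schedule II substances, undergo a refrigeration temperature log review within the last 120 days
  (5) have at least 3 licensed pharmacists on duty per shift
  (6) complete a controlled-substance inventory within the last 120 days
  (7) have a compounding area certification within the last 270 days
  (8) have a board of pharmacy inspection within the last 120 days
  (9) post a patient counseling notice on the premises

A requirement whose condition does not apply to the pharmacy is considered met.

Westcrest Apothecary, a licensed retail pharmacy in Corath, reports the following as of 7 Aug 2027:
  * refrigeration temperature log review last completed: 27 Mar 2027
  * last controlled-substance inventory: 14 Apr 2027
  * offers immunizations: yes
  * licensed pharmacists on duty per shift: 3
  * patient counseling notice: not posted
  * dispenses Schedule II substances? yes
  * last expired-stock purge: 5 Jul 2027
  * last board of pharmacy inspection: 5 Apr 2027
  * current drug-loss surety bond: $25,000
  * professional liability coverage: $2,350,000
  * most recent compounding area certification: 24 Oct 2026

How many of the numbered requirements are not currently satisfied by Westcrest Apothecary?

6

1. professional liability coverage $2,350,000 ≥ $2,150,000 → met
2. condition 'offers immunizations' holds; expired-stock purge 33 days ago vs limit 30 → not met
3. drug-loss surety bond $25,000 < $35,000 → not met
4. condition 'dispenses Schedule II substances' holds; refrigeration temperature log review 133 days ago vs limit 120 → not met
5. licensed pharmacists on duty per shift 3 ≥ 3 → met
6. controlled-substance inventory 115 days ago vs limit 120 → met
7. compounding area certification 287 days ago vs limit 270 → not met
8. board of pharmacy inspection 124 days ago vs limit 120 → not met
9. patient counseling notice absent → not met
Not met: 6 of 9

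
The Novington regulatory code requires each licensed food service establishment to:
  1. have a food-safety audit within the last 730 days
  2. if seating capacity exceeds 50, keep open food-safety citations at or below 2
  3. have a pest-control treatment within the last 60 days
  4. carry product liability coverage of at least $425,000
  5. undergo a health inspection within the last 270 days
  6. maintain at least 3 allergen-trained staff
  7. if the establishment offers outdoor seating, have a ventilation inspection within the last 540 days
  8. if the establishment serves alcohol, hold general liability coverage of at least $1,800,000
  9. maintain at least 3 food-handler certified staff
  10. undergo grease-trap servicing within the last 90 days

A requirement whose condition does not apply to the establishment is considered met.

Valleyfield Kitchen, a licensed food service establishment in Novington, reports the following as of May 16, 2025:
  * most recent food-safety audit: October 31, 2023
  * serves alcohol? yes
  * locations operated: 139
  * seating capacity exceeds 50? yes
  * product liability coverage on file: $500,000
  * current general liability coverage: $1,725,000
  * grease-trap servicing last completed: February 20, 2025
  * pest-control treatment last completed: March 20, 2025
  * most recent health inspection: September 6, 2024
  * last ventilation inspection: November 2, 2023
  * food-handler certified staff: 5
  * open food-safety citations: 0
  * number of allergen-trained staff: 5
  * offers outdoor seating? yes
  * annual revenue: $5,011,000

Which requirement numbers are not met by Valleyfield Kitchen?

7, 8

1. food-safety audit 563 days ago vs limit 730 → met
2. condition 'seating capacity exceeds 50' holds; open food-safety citations 0 ≤ 2 → met
3. pest-control treatment 57 days ago vs limit 60 → met
4. product liability coverage $500,000 ≥ $425,000 → met
5. health inspection 252 days ago vs limit 270 → met
6. allergen-trained staff 5 ≥ 3 → met
7. condition 'offers outdoor seating' holds; ventilation inspection 561 days ago vs limit 540 → not met
8. condition 'serves alcohol' holds; general liability coverage $1,725,000 < $1,800,000 → not met
9. food-handler certified staff 5 ≥ 3 → met
10. grease-trap servicing 85 days ago vs limit 90 → met
Not met: 7, 8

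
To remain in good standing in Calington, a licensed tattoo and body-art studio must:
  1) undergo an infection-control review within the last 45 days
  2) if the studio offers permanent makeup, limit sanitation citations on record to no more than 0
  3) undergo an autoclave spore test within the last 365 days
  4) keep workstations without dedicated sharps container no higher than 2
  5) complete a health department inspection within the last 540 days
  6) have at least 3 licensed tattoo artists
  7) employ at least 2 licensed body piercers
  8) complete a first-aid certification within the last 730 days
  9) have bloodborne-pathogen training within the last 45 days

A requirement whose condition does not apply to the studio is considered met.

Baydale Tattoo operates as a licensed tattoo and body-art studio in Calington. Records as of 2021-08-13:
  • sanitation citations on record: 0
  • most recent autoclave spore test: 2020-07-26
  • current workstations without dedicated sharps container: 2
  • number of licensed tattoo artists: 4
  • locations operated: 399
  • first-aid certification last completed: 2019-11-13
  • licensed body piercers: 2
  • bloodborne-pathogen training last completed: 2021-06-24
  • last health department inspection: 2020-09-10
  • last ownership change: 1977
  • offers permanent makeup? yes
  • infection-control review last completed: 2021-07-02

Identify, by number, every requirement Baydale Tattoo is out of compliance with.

1. infection-control review 42 days ago vs limit 45 → met
2. condition 'offers permanent makeup' holds; sanitation citations on record 0 ≤ 0 → met
3. autoclave spore test 383 days ago vs limit 365 → not met
4. workstations without dedicated sharps container 2 ≤ 2 → met
5. health department inspection 337 days ago vs limit 540 → met
6. licensed tattoo artists 4 ≥ 3 → met
7. licensed body piercers 2 ≥ 2 → met
8. first-aid certification 639 days ago vs limit 730 → met
9. bloodborne-pathogen training 50 days ago vs limit 45 → not met
Not met: 3, 9

3, 9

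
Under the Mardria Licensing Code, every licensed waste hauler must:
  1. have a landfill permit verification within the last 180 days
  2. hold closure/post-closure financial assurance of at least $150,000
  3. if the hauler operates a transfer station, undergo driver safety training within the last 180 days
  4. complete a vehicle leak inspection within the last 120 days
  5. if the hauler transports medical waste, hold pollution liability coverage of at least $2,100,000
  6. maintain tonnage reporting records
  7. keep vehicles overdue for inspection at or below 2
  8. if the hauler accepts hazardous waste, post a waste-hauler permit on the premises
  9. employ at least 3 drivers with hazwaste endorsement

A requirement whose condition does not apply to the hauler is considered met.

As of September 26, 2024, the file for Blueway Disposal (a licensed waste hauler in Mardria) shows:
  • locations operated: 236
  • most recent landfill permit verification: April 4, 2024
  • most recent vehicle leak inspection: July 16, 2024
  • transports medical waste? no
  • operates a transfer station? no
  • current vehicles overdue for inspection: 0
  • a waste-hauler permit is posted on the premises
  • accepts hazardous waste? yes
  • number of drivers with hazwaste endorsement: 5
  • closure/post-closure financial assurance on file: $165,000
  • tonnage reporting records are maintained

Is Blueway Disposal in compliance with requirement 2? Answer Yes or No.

Yes

2. closure/post-closure financial assurance $165,000 ≥ $150,000 → met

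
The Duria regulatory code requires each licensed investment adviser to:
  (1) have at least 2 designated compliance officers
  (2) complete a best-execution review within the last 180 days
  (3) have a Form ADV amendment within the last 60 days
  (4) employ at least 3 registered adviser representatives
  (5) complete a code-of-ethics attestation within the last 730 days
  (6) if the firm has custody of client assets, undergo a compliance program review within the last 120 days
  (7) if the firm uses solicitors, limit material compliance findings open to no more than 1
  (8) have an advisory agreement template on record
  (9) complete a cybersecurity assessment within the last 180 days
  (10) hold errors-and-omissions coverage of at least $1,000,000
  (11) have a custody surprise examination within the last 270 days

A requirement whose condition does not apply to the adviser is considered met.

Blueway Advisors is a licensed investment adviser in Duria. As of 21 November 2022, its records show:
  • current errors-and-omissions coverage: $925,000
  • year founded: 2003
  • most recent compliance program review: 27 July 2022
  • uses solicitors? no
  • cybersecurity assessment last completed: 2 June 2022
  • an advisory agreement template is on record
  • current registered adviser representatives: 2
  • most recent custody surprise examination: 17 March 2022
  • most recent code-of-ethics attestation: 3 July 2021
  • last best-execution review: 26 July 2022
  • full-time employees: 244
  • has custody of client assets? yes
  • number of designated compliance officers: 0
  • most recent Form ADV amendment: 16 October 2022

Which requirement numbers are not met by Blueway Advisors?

1, 4, 10

1. designated compliance officers 0 < 2 → not met
2. best-execution review 118 days ago vs limit 180 → met
3. Form ADV amendment 36 days ago vs limit 60 → met
4. registered adviser representatives 2 < 3 → not met
5. code-of-ethics attestation 506 days ago vs limit 730 → met
6. condition 'has custody of client assets' holds; compliance program review 117 days ago vs limit 120 → met
7. condition 'uses solicitors' does not hold → requirement n/a → met
8. advisory agreement template present → met
9. cybersecurity assessment 172 days ago vs limit 180 → met
10. errors-and-omissions coverage $925,000 < $1,000,000 → not met
11. custody surprise examination 249 days ago vs limit 270 → met
Not met: 1, 4, 10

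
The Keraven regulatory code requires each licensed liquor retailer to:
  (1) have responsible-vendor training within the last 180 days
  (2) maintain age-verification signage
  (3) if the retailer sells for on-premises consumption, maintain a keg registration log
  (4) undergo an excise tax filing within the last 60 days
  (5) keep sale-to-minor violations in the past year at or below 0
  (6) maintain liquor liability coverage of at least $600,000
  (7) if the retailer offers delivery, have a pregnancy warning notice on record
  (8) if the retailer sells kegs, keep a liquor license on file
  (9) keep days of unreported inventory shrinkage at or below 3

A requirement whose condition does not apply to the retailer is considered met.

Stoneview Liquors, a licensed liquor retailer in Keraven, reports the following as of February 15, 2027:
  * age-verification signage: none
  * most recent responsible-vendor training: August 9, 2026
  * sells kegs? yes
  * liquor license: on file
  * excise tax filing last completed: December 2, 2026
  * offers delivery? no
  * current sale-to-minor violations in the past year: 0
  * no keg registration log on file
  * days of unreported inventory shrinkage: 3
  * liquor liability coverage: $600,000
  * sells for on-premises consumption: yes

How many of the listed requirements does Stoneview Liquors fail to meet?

4

1. responsible-vendor training 190 days ago vs limit 180 → not met
2. age-verification signage absent → not met
3. condition 'sells for on-premises consumption' holds; keg registration log absent → not met
4. excise tax filing 75 days ago vs limit 60 → not met
5. sale-to-minor violations in the past year 0 ≤ 0 → met
6. liquor liability coverage $600,000 ≥ $600,000 → met
7. condition 'offers delivery' does not hold → requirement n/a → met
8. condition 'sells kegs' holds; liquor license present → met
9. days of unreported inventory shrinkage 3 ≤ 3 → met
Not met: 4 of 9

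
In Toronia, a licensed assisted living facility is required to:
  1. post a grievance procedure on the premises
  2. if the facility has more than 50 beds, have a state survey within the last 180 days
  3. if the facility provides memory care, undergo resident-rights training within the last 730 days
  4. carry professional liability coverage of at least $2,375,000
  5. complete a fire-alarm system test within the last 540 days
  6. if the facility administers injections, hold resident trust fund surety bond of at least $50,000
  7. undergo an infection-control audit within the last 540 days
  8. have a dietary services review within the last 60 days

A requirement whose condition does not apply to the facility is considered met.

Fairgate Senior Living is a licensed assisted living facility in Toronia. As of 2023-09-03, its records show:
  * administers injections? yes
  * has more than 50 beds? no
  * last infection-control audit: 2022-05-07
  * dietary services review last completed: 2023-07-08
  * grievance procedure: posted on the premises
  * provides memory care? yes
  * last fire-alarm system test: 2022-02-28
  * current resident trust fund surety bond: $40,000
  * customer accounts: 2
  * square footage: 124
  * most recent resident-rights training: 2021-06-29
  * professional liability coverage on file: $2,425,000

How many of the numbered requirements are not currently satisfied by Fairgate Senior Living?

3

1. grievance procedure present → met
2. condition 'has more than 50 beds' does not hold → requirement n/a → met
3. condition 'provides memory care' holds; resident-rights training 796 days ago vs limit 730 → not met
4. professional liability coverage $2,425,000 ≥ $2,375,000 → met
5. fire-alarm system test 552 days ago vs limit 540 → not met
6. condition 'administers injections' holds; resident trust fund surety bond $40,000 < $50,000 → not met
7. infection-control audit 484 days ago vs limit 540 → met
8. dietary services review 57 days ago vs limit 60 → met
Not met: 3 of 8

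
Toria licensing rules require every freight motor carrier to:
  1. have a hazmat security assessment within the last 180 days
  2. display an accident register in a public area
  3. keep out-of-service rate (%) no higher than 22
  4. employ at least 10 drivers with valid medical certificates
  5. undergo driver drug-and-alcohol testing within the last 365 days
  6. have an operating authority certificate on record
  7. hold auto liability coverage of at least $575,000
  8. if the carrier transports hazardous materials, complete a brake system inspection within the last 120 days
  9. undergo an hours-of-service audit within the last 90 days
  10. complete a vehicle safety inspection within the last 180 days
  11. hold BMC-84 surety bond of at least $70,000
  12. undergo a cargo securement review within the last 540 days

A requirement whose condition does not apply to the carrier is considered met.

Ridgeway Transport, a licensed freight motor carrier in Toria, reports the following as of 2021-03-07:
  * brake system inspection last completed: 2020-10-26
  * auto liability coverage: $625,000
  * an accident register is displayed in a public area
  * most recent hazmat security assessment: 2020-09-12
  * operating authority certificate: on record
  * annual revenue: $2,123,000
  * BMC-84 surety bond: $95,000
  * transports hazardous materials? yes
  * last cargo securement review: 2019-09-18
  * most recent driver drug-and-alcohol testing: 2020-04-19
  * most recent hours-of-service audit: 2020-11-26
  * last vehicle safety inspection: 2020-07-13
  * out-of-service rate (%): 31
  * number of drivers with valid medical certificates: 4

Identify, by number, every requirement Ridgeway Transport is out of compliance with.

3, 4, 8, 9, 10

1. hazmat security assessment 176 days ago vs limit 180 → met
2. accident register present → met
3. out-of-service rate (%) 31 > 22 → not met
4. drivers with valid medical certificates 4 < 10 → not met
5. driver drug-and-alcohol testing 322 days ago vs limit 365 → met
6. operating authority certificate present → met
7. auto liability coverage $625,000 ≥ $575,000 → met
8. condition 'transports hazardous materials' holds; brake system inspection 132 days ago vs limit 120 → not met
9. hours-of-service audit 101 days ago vs limit 90 → not met
10. vehicle safety inspection 237 days ago vs limit 180 → not met
11. BMC-84 surety bond $95,000 ≥ $70,000 → met
12. cargo securement review 536 days ago vs limit 540 → met
Not met: 3, 4, 8, 9, 10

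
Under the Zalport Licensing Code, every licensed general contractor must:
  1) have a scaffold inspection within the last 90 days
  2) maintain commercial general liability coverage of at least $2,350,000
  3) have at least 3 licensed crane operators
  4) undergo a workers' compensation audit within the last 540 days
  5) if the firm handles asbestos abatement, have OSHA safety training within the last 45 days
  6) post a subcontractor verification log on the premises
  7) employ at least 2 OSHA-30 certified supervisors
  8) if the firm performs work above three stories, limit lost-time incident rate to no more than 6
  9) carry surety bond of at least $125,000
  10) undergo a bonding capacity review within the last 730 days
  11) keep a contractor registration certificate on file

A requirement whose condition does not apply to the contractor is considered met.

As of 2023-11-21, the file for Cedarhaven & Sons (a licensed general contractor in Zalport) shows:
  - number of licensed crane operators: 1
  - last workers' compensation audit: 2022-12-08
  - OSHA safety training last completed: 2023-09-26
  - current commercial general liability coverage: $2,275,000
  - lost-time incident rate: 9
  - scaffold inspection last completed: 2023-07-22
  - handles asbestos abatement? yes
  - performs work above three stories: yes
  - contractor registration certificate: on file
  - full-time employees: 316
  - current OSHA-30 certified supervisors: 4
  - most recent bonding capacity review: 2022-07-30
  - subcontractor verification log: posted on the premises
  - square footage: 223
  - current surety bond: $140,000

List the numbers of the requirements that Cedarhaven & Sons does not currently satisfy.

1. scaffold inspection 122 days ago vs limit 90 → not met
2. commercial general liability coverage $2,275,000 < $2,350,000 → not met
3. licensed crane operators 1 < 3 → not met
4. workers' compensation audit 348 days ago vs limit 540 → met
5. condition 'handles asbestos abatement' holds; OSHA safety training 56 days ago vs limit 45 → not met
6. subcontractor verification log present → met
7. OSHA-30 certified supervisors 4 ≥ 2 → met
8. condition 'performs work above three stories' holds; lost-time incident rate 9 > 6 → not met
9. surety bond $140,000 ≥ $125,000 → met
10. bonding capacity review 479 days ago vs limit 730 → met
11. contractor registration certificate present → met
Not met: 1, 2, 3, 5, 8

1, 2, 3, 5, 8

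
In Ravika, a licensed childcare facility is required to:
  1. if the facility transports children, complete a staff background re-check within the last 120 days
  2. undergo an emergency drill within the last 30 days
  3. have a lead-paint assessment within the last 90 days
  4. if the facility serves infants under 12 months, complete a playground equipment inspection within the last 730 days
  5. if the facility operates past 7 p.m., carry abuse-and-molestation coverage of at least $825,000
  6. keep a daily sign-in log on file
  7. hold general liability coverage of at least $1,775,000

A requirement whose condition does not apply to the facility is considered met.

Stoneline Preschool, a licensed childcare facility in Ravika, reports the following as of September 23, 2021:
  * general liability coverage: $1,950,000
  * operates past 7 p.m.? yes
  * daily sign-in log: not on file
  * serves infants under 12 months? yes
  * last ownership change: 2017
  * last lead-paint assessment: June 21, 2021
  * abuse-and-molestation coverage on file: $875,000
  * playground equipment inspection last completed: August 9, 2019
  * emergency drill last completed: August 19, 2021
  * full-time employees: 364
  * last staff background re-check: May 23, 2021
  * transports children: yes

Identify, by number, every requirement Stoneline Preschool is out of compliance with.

1, 2, 3, 4, 6

1. condition 'transports children' holds; staff background re-check 123 days ago vs limit 120 → not met
2. emergency drill 35 days ago vs limit 30 → not met
3. lead-paint assessment 94 days ago vs limit 90 → not met
4. condition 'serves infants under 12 months' holds; playground equipment inspection 776 days ago vs limit 730 → not met
5. condition 'operates past 7 p.m.' holds; abuse-and-molestation coverage $875,000 ≥ $825,000 → met
6. daily sign-in log absent → not met
7. general liability coverage $1,950,000 ≥ $1,775,000 → met
Not met: 1, 2, 3, 4, 6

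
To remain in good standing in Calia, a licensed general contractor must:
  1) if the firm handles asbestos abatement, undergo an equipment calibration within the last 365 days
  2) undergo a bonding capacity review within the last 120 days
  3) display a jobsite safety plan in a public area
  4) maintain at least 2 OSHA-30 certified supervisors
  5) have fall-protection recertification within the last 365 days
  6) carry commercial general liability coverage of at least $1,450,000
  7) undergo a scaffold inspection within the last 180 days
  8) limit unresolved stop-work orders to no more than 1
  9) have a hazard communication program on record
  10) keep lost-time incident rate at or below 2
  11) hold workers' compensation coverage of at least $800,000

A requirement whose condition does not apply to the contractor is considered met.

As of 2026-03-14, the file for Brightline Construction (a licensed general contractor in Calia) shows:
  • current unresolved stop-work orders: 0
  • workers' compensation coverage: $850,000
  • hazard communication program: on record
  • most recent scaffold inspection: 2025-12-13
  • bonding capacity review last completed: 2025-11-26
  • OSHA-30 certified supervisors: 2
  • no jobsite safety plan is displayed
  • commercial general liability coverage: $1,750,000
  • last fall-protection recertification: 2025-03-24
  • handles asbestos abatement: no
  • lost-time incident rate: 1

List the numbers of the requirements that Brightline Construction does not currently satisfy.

1. condition 'handles asbestos abatement' does not hold → requirement n/a → met
2. bonding capacity review 108 days ago vs limit 120 → met
3. jobsite safety plan absent → not met
4. OSHA-30 certified supervisors 2 ≥ 2 → met
5. fall-protection recertification 355 days ago vs limit 365 → met
6. commercial general liability coverage $1,750,000 ≥ $1,450,000 → met
7. scaffold inspection 91 days ago vs limit 180 → met
8. unresolved stop-work orders 0 ≤ 1 → met
9. hazard communication program present → met
10. lost-time incident rate 1 ≤ 2 → met
11. workers' compensation coverage $850,000 ≥ $800,000 → met
Not met: 3

3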